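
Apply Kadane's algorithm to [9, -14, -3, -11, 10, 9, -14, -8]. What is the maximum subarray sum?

Using Kadane's algorithm on [9, -14, -3, -11, 10, 9, -14, -8]:

Scanning through the array:
Position 1 (value -14): max_ending_here = -5, max_so_far = 9
Position 2 (value -3): max_ending_here = -3, max_so_far = 9
Position 3 (value -11): max_ending_here = -11, max_so_far = 9
Position 4 (value 10): max_ending_here = 10, max_so_far = 10
Position 5 (value 9): max_ending_here = 19, max_so_far = 19
Position 6 (value -14): max_ending_here = 5, max_so_far = 19
Position 7 (value -8): max_ending_here = -3, max_so_far = 19

Maximum subarray: [10, 9]
Maximum sum: 19

The maximum subarray is [10, 9] with sum 19. This subarray runs from index 4 to index 5.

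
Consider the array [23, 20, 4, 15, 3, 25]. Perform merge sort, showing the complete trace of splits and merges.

Merge sort trace:

Split: [23, 20, 4, 15, 3, 25] -> [23, 20, 4] and [15, 3, 25]
  Split: [23, 20, 4] -> [23] and [20, 4]
    Split: [20, 4] -> [20] and [4]
    Merge: [20] + [4] -> [4, 20]
  Merge: [23] + [4, 20] -> [4, 20, 23]
  Split: [15, 3, 25] -> [15] and [3, 25]
    Split: [3, 25] -> [3] and [25]
    Merge: [3] + [25] -> [3, 25]
  Merge: [15] + [3, 25] -> [3, 15, 25]
Merge: [4, 20, 23] + [3, 15, 25] -> [3, 4, 15, 20, 23, 25]

Final sorted array: [3, 4, 15, 20, 23, 25]

The merge sort proceeds by recursively splitting the array and merging sorted halves.
After all merges, the sorted array is [3, 4, 15, 20, 23, 25].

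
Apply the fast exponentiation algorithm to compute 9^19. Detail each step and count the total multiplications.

Computing 9^19 by squaring (build up from 9^1; each line after the first costs one multiplication):

9^1 = 9
9^2 = (9^1)^2 = 9^2 = 81
9^4 = (9^2)^2 = 81^2 = 6561
9^8 = (9^4)^2 = 6561^2 = 43046721
9^9 = 9 * 9^8 = 9 * 43046721 = 387420489
9^18 = (9^9)^2 = 387420489^2 = 150094635296999121
9^19 = 9 * 9^18 = 9 * 150094635296999121 = 1350851717672992089

Result: 1350851717672992089
Multiplications needed: 6 (6 lines after 9^1)

9^19 = 1350851717672992089. Using exponentiation by squaring, this requires 6 multiplications. The key idea: if the exponent is even, square the half-power; if odd, multiply by the base once.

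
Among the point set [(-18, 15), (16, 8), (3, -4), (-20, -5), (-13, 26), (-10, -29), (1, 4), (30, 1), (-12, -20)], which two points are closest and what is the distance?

Computing all pairwise distances among 9 points:

d((-18, 15), (16, 8)) = 34.7131
d((-18, 15), (3, -4)) = 28.3196
d((-18, 15), (-20, -5)) = 20.0998
d((-18, 15), (-13, 26)) = 12.083
d((-18, 15), (-10, -29)) = 44.7214
d((-18, 15), (1, 4)) = 21.9545
d((-18, 15), (30, 1)) = 50.0
d((-18, 15), (-12, -20)) = 35.5106
d((16, 8), (3, -4)) = 17.6918
d((16, 8), (-20, -5)) = 38.2753
d((16, 8), (-13, 26)) = 34.1321
d((16, 8), (-10, -29)) = 45.2217
d((16, 8), (1, 4)) = 15.5242
d((16, 8), (30, 1)) = 15.6525
d((16, 8), (-12, -20)) = 39.598
d((3, -4), (-20, -5)) = 23.0217
d((3, -4), (-13, 26)) = 34.0
d((3, -4), (-10, -29)) = 28.178
d((3, -4), (1, 4)) = 8.2462 <-- minimum
d((3, -4), (30, 1)) = 27.4591
d((3, -4), (-12, -20)) = 21.9317
d((-20, -5), (-13, 26)) = 31.7805
d((-20, -5), (-10, -29)) = 26.0
d((-20, -5), (1, 4)) = 22.8473
d((-20, -5), (30, 1)) = 50.3587
d((-20, -5), (-12, -20)) = 17.0
d((-13, 26), (-10, -29)) = 55.0818
d((-13, 26), (1, 4)) = 26.0768
d((-13, 26), (30, 1)) = 49.7393
d((-13, 26), (-12, -20)) = 46.0109
d((-10, -29), (1, 4)) = 34.7851
d((-10, -29), (30, 1)) = 50.0
d((-10, -29), (-12, -20)) = 9.2195
d((1, 4), (30, 1)) = 29.1548
d((1, 4), (-12, -20)) = 27.2947
d((30, 1), (-12, -20)) = 46.9574

Closest pair: (3, -4) and (1, 4) with distance 8.2462

The closest pair is (3, -4) and (1, 4) with Euclidean distance 8.2462. For 9 points, brute-force pairwise comparison is shown above. For large n, the divide-and-conquer algorithm (sort by x, recurse on halves, check the dividing strip) achieves O(n log n).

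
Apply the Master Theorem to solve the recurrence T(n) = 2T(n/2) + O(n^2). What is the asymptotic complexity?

Master Theorem for T(n) = 2T(n/2) + O(n^2):

a = 2, b = 2, c = 2
log_b(a) = log_2(2) = 1.0000

Case 3: c = 2 > log_2(2) = 1.0000
T(n) = O(n^2) = O(n^2)

For T(n) = 2T(n/2) + O(n^2): log_2(2) = 1.0000. This is Case 3 of the Master Theorem (c > log_b(a), work dominated by root), giving O(n^2).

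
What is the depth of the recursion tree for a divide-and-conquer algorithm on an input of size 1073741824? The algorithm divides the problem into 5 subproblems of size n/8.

For divide and conquer with division factor 8:

Problem sizes at each level:
Level 0: 1073741824
Level 1: 134217728
Level 2: 16777216
Level 3: 2097152
Level 4: 262144
Level 5: 32768
Level 6: 4096
Level 7: 512
Level 8: 64
Level 9: 8
Level 10: 1

The root is level 0 and the size-1 base case is level 10 (the tree spans levels 0 through 10, i.e. 11 levels counting the root), so the depth is the number of divisions: log_8(1073741824) = 10

The recursion tree depth is log_8(1073741824) = 10. At each level, the problem size is divided by 8, so it takes 10 divisions to reduce to a base case of size 1. The algorithm makes 5 recursive calls at each level.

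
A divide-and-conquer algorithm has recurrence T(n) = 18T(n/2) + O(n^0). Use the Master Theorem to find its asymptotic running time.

Master Theorem for T(n) = 18T(n/2) + O(n^0):

a = 18, b = 2, c = 0
log_b(a) = log_2(18) = 4.1699

Case 1: c = 0 < log_2(18) = 4.1699
T(n) = O(n^(log_2 18))

For T(n) = 18T(n/2) + O(n^0): log_2(18) = 4.1699. This is Case 1 of the Master Theorem (c < log_b(a), work dominated by leaves), giving O(n^(log_2 18)).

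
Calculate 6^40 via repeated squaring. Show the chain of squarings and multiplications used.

Computing 6^40 by squaring (build up from 6^1; each line after the first costs one multiplication):

6^1 = 6
6^2 = (6^1)^2 = 6^2 = 36
6^4 = (6^2)^2 = 36^2 = 1296
6^5 = 6 * 6^4 = 6 * 1296 = 7776
6^10 = (6^5)^2 = 7776^2 = 60466176
6^20 = (6^10)^2 = 60466176^2 = 3656158440062976
6^40 = (6^20)^2 = 3656158440062976^2 = 13367494538843734067838845976576

Result: 13367494538843734067838845976576
Multiplications needed: 6 (6 lines after 6^1)

6^40 = 13367494538843734067838845976576. Using exponentiation by squaring, this requires 6 multiplications. The key idea: if the exponent is even, square the half-power; if odd, multiply by the base once.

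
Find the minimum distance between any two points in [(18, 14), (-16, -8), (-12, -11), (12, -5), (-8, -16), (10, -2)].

Computing all pairwise distances among 6 points:

d((18, 14), (-16, -8)) = 40.4969
d((18, 14), (-12, -11)) = 39.0512
d((18, 14), (12, -5)) = 19.9249
d((18, 14), (-8, -16)) = 39.6989
d((18, 14), (10, -2)) = 17.8885
d((-16, -8), (-12, -11)) = 5.0
d((-16, -8), (12, -5)) = 28.1603
d((-16, -8), (-8, -16)) = 11.3137
d((-16, -8), (10, -2)) = 26.6833
d((-12, -11), (12, -5)) = 24.7386
d((-12, -11), (-8, -16)) = 6.4031
d((-12, -11), (10, -2)) = 23.7697
d((12, -5), (-8, -16)) = 22.8254
d((12, -5), (10, -2)) = 3.6056 <-- minimum
d((-8, -16), (10, -2)) = 22.8035

Closest pair: (12, -5) and (10, -2) with distance 3.6056

The closest pair is (12, -5) and (10, -2) with Euclidean distance 3.6056. For 6 points, brute-force pairwise comparison is shown above. For large n, the divide-and-conquer algorithm (sort by x, recurse on halves, check the dividing strip) achieves O(n log n).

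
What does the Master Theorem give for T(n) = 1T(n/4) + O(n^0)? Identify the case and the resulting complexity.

Master Theorem for T(n) = 1T(n/4) + O(n^0):

a = 1, b = 4, c = 0
log_b(a) = log_4(1) = 0.0000

Case 2: c = 0 = log_4(1) = 0.0000
T(n) = O(n^0 log n) = O(log n)

For T(n) = 1T(n/4) + O(n^0): log_4(1) = 0.0000. This is Case 2 of the Master Theorem (c = log_b(a), equal work at all levels), giving O(log n).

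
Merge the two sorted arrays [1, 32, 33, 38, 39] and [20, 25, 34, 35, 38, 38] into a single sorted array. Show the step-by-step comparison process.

Merging process:

Compare 1 vs 20: take 1 from left. Merged: [1]
Compare 32 vs 20: take 20 from right. Merged: [1, 20]
Compare 32 vs 25: take 25 from right. Merged: [1, 20, 25]
Compare 32 vs 34: take 32 from left. Merged: [1, 20, 25, 32]
Compare 33 vs 34: take 33 from left. Merged: [1, 20, 25, 32, 33]
Compare 38 vs 34: take 34 from right. Merged: [1, 20, 25, 32, 33, 34]
Compare 38 vs 35: take 35 from right. Merged: [1, 20, 25, 32, 33, 34, 35]
Compare 38 vs 38: take 38 from left. Merged: [1, 20, 25, 32, 33, 34, 35, 38]
Compare 39 vs 38: take 38 from right. Merged: [1, 20, 25, 32, 33, 34, 35, 38, 38]
Compare 39 vs 38: take 38 from right. Merged: [1, 20, 25, 32, 33, 34, 35, 38, 38, 38]
Append remaining from left: [39]. Merged: [1, 20, 25, 32, 33, 34, 35, 38, 38, 38, 39]

Final merged array: [1, 20, 25, 32, 33, 34, 35, 38, 38, 38, 39]
Total comparisons: 10

The merged array is [1, 20, 25, 32, 33, 34, 35, 38, 38, 38, 39], requiring 10 comparisons. The merge step runs in O(n) time where n is the total number of elements.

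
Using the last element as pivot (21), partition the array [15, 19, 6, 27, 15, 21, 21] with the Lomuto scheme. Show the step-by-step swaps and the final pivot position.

Lomuto partition with pivot = 21:

Initial array: [15, 19, 6, 27, 15, 21, 21]

arr[0]=15 <= 21: swap with position 0, array becomes [15, 19, 6, 27, 15, 21, 21]
arr[1]=19 <= 21: swap with position 1, array becomes [15, 19, 6, 27, 15, 21, 21]
arr[2]=6 <= 21: swap with position 2, array becomes [15, 19, 6, 27, 15, 21, 21]
arr[3]=27 > 21: no swap
arr[4]=15 <= 21: swap with position 3, array becomes [15, 19, 6, 15, 27, 21, 21]
arr[5]=21 <= 21: swap with position 4, array becomes [15, 19, 6, 15, 21, 27, 21]

Place pivot at position 5: [15, 19, 6, 15, 21, 21, 27]
Pivot position: 5

After partitioning with pivot 21, the array becomes [15, 19, 6, 15, 21, 21, 27]. The pivot is placed at index 5. All elements to the left of the pivot are <= 21, and all elements to the right are > 21.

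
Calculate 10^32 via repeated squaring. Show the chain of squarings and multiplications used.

Computing 10^32 by squaring (build up from 10^1; each line after the first costs one multiplication):

10^1 = 10
10^2 = (10^1)^2 = 10^2 = 100
10^4 = (10^2)^2 = 100^2 = 10000
10^8 = (10^4)^2 = 10000^2 = 100000000
10^16 = (10^8)^2 = 100000000^2 = 10000000000000000
10^32 = (10^16)^2 = 10000000000000000^2 = 100000000000000000000000000000000

Result: 100000000000000000000000000000000
Multiplications needed: 5 (5 lines after 10^1)

10^32 = 100000000000000000000000000000000. Using exponentiation by squaring, this requires 5 multiplications. The key idea: if the exponent is even, square the half-power; if odd, multiply by the base once.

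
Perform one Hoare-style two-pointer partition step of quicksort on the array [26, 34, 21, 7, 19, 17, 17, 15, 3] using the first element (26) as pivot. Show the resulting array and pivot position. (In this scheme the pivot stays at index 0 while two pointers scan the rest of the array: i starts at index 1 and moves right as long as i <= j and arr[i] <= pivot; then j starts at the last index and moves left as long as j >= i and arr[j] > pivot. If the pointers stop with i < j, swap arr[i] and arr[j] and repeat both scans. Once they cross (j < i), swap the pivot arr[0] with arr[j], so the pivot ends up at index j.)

Hoare-style two-pointer partition with pivot = 26:

Initial array: [26, 34, 21, 7, 19, 17, 17, 15, 3]

Pointers start at i = 1, j = 8.
i stops at index 1 (arr[1]=34 > 26), j stops at index 8 (arr[8]=3 <= 26): swap arr[1] and arr[8], array becomes [26, 3, 21, 7, 19, 17, 17, 15, 34]
i ends at 8, j ends at 7: the pointers have crossed (j < i), so scanning stops.

Swap pivot arr[0] with arr[7] to place pivot at position 7: [15, 3, 21, 7, 19, 17, 17, 26, 34]
Pivot position: 7

After partitioning with pivot 26, the array becomes [15, 3, 21, 7, 19, 17, 17, 26, 34]. The pivot is placed at index 7. All elements to the left of the pivot are <= 26, and all elements to the right are > 26.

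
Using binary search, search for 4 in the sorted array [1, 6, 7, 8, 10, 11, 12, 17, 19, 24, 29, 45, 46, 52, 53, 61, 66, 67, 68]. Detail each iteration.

Binary search for 4 in [1, 6, 7, 8, 10, 11, 12, 17, 19, 24, 29, 45, 46, 52, 53, 61, 66, 67, 68]:

lo=0, hi=18, mid=9, arr[mid]=24 -> 24 > 4, search left half
lo=0, hi=8, mid=4, arr[mid]=10 -> 10 > 4, search left half
lo=0, hi=3, mid=1, arr[mid]=6 -> 6 > 4, search left half
lo=0, hi=0, mid=0, arr[mid]=1 -> 1 < 4, search right half
lo=1 > hi=0, target 4 not found

Binary search determines that 4 is not in the array after 4 comparisons. The search space was exhausted without finding the target.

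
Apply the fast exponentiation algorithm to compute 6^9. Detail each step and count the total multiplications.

Computing 6^9 by squaring (build up from 6^1; each line after the first costs one multiplication):

6^1 = 6
6^2 = (6^1)^2 = 6^2 = 36
6^4 = (6^2)^2 = 36^2 = 1296
6^8 = (6^4)^2 = 1296^2 = 1679616
6^9 = 6 * 6^8 = 6 * 1679616 = 10077696

Result: 10077696
Multiplications needed: 4 (4 lines after 6^1)

6^9 = 10077696. Using exponentiation by squaring, this requires 4 multiplications. The key idea: if the exponent is even, square the half-power; if odd, multiply by the base once.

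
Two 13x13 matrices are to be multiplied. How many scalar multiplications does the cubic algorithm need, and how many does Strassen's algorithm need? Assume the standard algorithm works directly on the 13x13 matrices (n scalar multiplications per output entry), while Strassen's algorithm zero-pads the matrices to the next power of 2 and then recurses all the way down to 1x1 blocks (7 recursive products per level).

Matrix multiplication for 13x13 matrices:

Strassen's algorithm requires power-of-2 dimensions. Pad 13x13 to 16x16 (next power of 2).

Standard algorithm: 13^3 = 2197 multiplications
Strassen's algorithm: 7^(log2(16)) = 7^4 = 2401 multiplications
Difference: 2197 - 2401 = -204 (Strassen uses MORE here due to padding overhead — for small or just-over-power-of-2 n, padding can outweigh the per-level savings)

Standard: 2197 multiplications (13^3). Strassen: 2401 multiplications (7^4, after padding to 16x16). Strassen reduces 8 recursive multiplications to 7 at each level.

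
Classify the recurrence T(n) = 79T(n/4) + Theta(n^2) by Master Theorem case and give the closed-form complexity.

Master Theorem for T(n) = 79T(n/4) + O(n^2):

a = 79, b = 4, c = 2
log_b(a) = log_4(79) = 3.1519

Case 1: c = 2 < log_4(79) = 3.1519
T(n) = O(n^(log_4 79))

For T(n) = 79T(n/4) + O(n^2): log_4(79) = 3.1519. This is Case 1 of the Master Theorem (c < log_b(a), work dominated by leaves), giving O(n^(log_4 79)).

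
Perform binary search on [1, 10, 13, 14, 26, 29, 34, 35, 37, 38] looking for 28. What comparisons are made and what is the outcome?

Binary search for 28 in [1, 10, 13, 14, 26, 29, 34, 35, 37, 38]:

lo=0, hi=9, mid=4, arr[mid]=26 -> 26 < 28, search right half
lo=5, hi=9, mid=7, arr[mid]=35 -> 35 > 28, search left half
lo=5, hi=6, mid=5, arr[mid]=29 -> 29 > 28, search left half
lo=5 > hi=4, target 28 not found

Binary search determines that 28 is not in the array after 3 comparisons. The search space was exhausted without finding the target.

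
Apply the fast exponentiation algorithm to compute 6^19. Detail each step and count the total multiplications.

Computing 6^19 by squaring (build up from 6^1; each line after the first costs one multiplication):

6^1 = 6
6^2 = (6^1)^2 = 6^2 = 36
6^4 = (6^2)^2 = 36^2 = 1296
6^8 = (6^4)^2 = 1296^2 = 1679616
6^9 = 6 * 6^8 = 6 * 1679616 = 10077696
6^18 = (6^9)^2 = 10077696^2 = 101559956668416
6^19 = 6 * 6^18 = 6 * 101559956668416 = 609359740010496

Result: 609359740010496
Multiplications needed: 6 (6 lines after 6^1)

6^19 = 609359740010496. Using exponentiation by squaring, this requires 6 multiplications. The key idea: if the exponent is even, square the half-power; if odd, multiply by the base once.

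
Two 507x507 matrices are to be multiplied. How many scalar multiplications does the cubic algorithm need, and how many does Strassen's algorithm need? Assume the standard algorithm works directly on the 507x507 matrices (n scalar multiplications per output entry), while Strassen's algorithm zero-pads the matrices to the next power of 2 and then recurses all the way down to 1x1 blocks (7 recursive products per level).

Matrix multiplication for 507x507 matrices:

Strassen's algorithm requires power-of-2 dimensions. Pad 507x507 to 512x512 (next power of 2).

Standard algorithm: 507^3 = 130323843 multiplications
Strassen's algorithm: 7^(log2(512)) = 7^9 = 40353607 multiplications
Savings: 130323843 - 40353607 = 89970236 multiplications

Standard: 130323843 multiplications (507^3). Strassen: 40353607 multiplications (7^9, after padding to 512x512). Strassen reduces 8 recursive multiplications to 7 at each level.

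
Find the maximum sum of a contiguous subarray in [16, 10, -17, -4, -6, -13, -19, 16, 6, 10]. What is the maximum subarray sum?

Using Kadane's algorithm on [16, 10, -17, -4, -6, -13, -19, 16, 6, 10]:

Scanning through the array:
Position 1 (value 10): max_ending_here = 26, max_so_far = 26
Position 2 (value -17): max_ending_here = 9, max_so_far = 26
Position 3 (value -4): max_ending_here = 5, max_so_far = 26
Position 4 (value -6): max_ending_here = -1, max_so_far = 26
Position 5 (value -13): max_ending_here = -13, max_so_far = 26
Position 6 (value -19): max_ending_here = -19, max_so_far = 26
Position 7 (value 16): max_ending_here = 16, max_so_far = 26
Position 8 (value 6): max_ending_here = 22, max_so_far = 26
Position 9 (value 10): max_ending_here = 32, max_so_far = 32

Maximum subarray: [16, 6, 10]
Maximum sum: 32

The maximum subarray is [16, 6, 10] with sum 32. This subarray runs from index 7 to index 9.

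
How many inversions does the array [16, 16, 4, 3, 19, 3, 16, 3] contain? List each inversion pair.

Finding inversions in [16, 16, 4, 3, 19, 3, 16, 3]:

(0, 2): arr[0]=16 > arr[2]=4
(0, 3): arr[0]=16 > arr[3]=3
(0, 5): arr[0]=16 > arr[5]=3
(0, 7): arr[0]=16 > arr[7]=3
(1, 2): arr[1]=16 > arr[2]=4
(1, 3): arr[1]=16 > arr[3]=3
(1, 5): arr[1]=16 > arr[5]=3
(1, 7): arr[1]=16 > arr[7]=3
(2, 3): arr[2]=4 > arr[3]=3
(2, 5): arr[2]=4 > arr[5]=3
(2, 7): arr[2]=4 > arr[7]=3
(4, 5): arr[4]=19 > arr[5]=3
(4, 6): arr[4]=19 > arr[6]=16
(4, 7): arr[4]=19 > arr[7]=3
(6, 7): arr[6]=16 > arr[7]=3

Total inversions: 15

The array has 15 inversion(s): (0,2), (0,3), (0,5), (0,7), (1,2), (1,3), (1,5), (1,7), (2,3), (2,5), (2,7), (4,5), (4,6), (4,7), (6,7). Each pair (i,j) satisfies i < j and arr[i] > arr[j].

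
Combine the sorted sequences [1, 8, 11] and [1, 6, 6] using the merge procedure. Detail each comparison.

Merging process:

Compare 1 vs 1: take 1 from left. Merged: [1]
Compare 8 vs 1: take 1 from right. Merged: [1, 1]
Compare 8 vs 6: take 6 from right. Merged: [1, 1, 6]
Compare 8 vs 6: take 6 from right. Merged: [1, 1, 6, 6]
Append remaining from left: [8, 11]. Merged: [1, 1, 6, 6, 8, 11]

Final merged array: [1, 1, 6, 6, 8, 11]
Total comparisons: 4

The merged array is [1, 1, 6, 6, 8, 11], requiring 4 comparisons. The merge step runs in O(n) time where n is the total number of elements.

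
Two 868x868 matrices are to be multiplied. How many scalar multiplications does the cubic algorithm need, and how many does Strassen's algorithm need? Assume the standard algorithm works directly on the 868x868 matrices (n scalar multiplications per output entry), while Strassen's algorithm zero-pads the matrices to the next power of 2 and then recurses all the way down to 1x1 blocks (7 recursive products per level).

Matrix multiplication for 868x868 matrices:

Strassen's algorithm requires power-of-2 dimensions. Pad 868x868 to 1024x1024 (next power of 2).

Standard algorithm: 868^3 = 653972032 multiplications
Strassen's algorithm: 7^(log2(1024)) = 7^10 = 282475249 multiplications
Savings: 653972032 - 282475249 = 371496783 multiplications

Standard: 653972032 multiplications (868^3). Strassen: 282475249 multiplications (7^10, after padding to 1024x1024). Strassen reduces 8 recursive multiplications to 7 at each level.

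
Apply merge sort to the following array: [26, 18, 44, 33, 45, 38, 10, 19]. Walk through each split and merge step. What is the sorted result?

Merge sort trace:

Split: [26, 18, 44, 33, 45, 38, 10, 19] -> [26, 18, 44, 33] and [45, 38, 10, 19]
  Split: [26, 18, 44, 33] -> [26, 18] and [44, 33]
    Split: [26, 18] -> [26] and [18]
    Merge: [26] + [18] -> [18, 26]
    Split: [44, 33] -> [44] and [33]
    Merge: [44] + [33] -> [33, 44]
  Merge: [18, 26] + [33, 44] -> [18, 26, 33, 44]
  Split: [45, 38, 10, 19] -> [45, 38] and [10, 19]
    Split: [45, 38] -> [45] and [38]
    Merge: [45] + [38] -> [38, 45]
    Split: [10, 19] -> [10] and [19]
    Merge: [10] + [19] -> [10, 19]
  Merge: [38, 45] + [10, 19] -> [10, 19, 38, 45]
Merge: [18, 26, 33, 44] + [10, 19, 38, 45] -> [10, 18, 19, 26, 33, 38, 44, 45]

Final sorted array: [10, 18, 19, 26, 33, 38, 44, 45]

The merge sort proceeds by recursively splitting the array and merging sorted halves.
After all merges, the sorted array is [10, 18, 19, 26, 33, 38, 44, 45].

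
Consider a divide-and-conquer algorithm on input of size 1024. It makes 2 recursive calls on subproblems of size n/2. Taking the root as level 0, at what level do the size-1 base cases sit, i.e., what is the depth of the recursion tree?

For divide and conquer with division factor 2:

Problem sizes at each level:
Level 0: 1024
Level 1: 512
Level 2: 256
Level 3: 128
Level 4: 64
Level 5: 32
Level 6: 16
Level 7: 8
Level 8: 4
Level 9: 2
Level 10: 1

The root is level 0 and the size-1 base case is level 10 (the tree spans levels 0 through 10, i.e. 11 levels counting the root), so the depth is the number of divisions: log_2(1024) = 10

The recursion tree depth is log_2(1024) = 10. At each level, the problem size is divided by 2, so it takes 10 divisions to reduce to a base case of size 1. The algorithm makes 2 recursive calls at each level.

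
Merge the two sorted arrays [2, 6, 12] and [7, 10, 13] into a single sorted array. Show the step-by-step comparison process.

Merging process:

Compare 2 vs 7: take 2 from left. Merged: [2]
Compare 6 vs 7: take 6 from left. Merged: [2, 6]
Compare 12 vs 7: take 7 from right. Merged: [2, 6, 7]
Compare 12 vs 10: take 10 from right. Merged: [2, 6, 7, 10]
Compare 12 vs 13: take 12 from left. Merged: [2, 6, 7, 10, 12]
Append remaining from right: [13]. Merged: [2, 6, 7, 10, 12, 13]

Final merged array: [2, 6, 7, 10, 12, 13]
Total comparisons: 5

The merged array is [2, 6, 7, 10, 12, 13], requiring 5 comparisons. The merge step runs in O(n) time where n is the total number of elements.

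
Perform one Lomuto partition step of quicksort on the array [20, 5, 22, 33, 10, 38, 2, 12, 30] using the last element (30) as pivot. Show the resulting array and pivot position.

Lomuto partition with pivot = 30:

Initial array: [20, 5, 22, 33, 10, 38, 2, 12, 30]

arr[0]=20 <= 30: swap with position 0, array becomes [20, 5, 22, 33, 10, 38, 2, 12, 30]
arr[1]=5 <= 30: swap with position 1, array becomes [20, 5, 22, 33, 10, 38, 2, 12, 30]
arr[2]=22 <= 30: swap with position 2, array becomes [20, 5, 22, 33, 10, 38, 2, 12, 30]
arr[3]=33 > 30: no swap
arr[4]=10 <= 30: swap with position 3, array becomes [20, 5, 22, 10, 33, 38, 2, 12, 30]
arr[5]=38 > 30: no swap
arr[6]=2 <= 30: swap with position 4, array becomes [20, 5, 22, 10, 2, 38, 33, 12, 30]
arr[7]=12 <= 30: swap with position 5, array becomes [20, 5, 22, 10, 2, 12, 33, 38, 30]

Place pivot at position 6: [20, 5, 22, 10, 2, 12, 30, 38, 33]
Pivot position: 6

After partitioning with pivot 30, the array becomes [20, 5, 22, 10, 2, 12, 30, 38, 33]. The pivot is placed at index 6. All elements to the left of the pivot are <= 30, and all elements to the right are > 30.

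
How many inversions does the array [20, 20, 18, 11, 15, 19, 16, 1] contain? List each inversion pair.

Finding inversions in [20, 20, 18, 11, 15, 19, 16, 1]:

(0, 2): arr[0]=20 > arr[2]=18
(0, 3): arr[0]=20 > arr[3]=11
(0, 4): arr[0]=20 > arr[4]=15
(0, 5): arr[0]=20 > arr[5]=19
(0, 6): arr[0]=20 > arr[6]=16
(0, 7): arr[0]=20 > arr[7]=1
(1, 2): arr[1]=20 > arr[2]=18
(1, 3): arr[1]=20 > arr[3]=11
(1, 4): arr[1]=20 > arr[4]=15
(1, 5): arr[1]=20 > arr[5]=19
(1, 6): arr[1]=20 > arr[6]=16
(1, 7): arr[1]=20 > arr[7]=1
(2, 3): arr[2]=18 > arr[3]=11
(2, 4): arr[2]=18 > arr[4]=15
(2, 6): arr[2]=18 > arr[6]=16
(2, 7): arr[2]=18 > arr[7]=1
(3, 7): arr[3]=11 > arr[7]=1
(4, 7): arr[4]=15 > arr[7]=1
(5, 6): arr[5]=19 > arr[6]=16
(5, 7): arr[5]=19 > arr[7]=1
(6, 7): arr[6]=16 > arr[7]=1

Total inversions: 21

The array has 21 inversion(s): (0,2), (0,3), (0,4), (0,5), (0,6), (0,7), (1,2), (1,3), (1,4), (1,5), (1,6), (1,7), (2,3), (2,4), (2,6), (2,7), (3,7), (4,7), (5,6), (5,7), (6,7). Each pair (i,j) satisfies i < j and arr[i] > arr[j].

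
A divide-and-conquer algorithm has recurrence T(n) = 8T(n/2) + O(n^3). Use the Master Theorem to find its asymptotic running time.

Master Theorem for T(n) = 8T(n/2) + O(n^3):

a = 8, b = 2, c = 3
log_b(a) = log_2(8) = 3.0000

Case 2: c = 3 = log_2(8) = 3.0000
T(n) = O(n^3 log n) = O(n^3 log n)

For T(n) = 8T(n/2) + O(n^3): log_2(8) = 3.0000. This is Case 2 of the Master Theorem (c = log_b(a), equal work at all levels), giving O(n^3 log n).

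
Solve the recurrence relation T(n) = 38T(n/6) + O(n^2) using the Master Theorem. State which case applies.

Master Theorem for T(n) = 38T(n/6) + O(n^2):

a = 38, b = 6, c = 2
log_b(a) = log_6(38) = 2.0302

Case 1: c = 2 < log_6(38) = 2.0302
T(n) = O(n^(log_6 38))

For T(n) = 38T(n/6) + O(n^2): log_6(38) = 2.0302. This is Case 1 of the Master Theorem (c < log_b(a), work dominated by leaves), giving O(n^(log_6 38)).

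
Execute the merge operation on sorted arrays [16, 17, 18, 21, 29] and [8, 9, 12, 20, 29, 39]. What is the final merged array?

Merging process:

Compare 16 vs 8: take 8 from right. Merged: [8]
Compare 16 vs 9: take 9 from right. Merged: [8, 9]
Compare 16 vs 12: take 12 from right. Merged: [8, 9, 12]
Compare 16 vs 20: take 16 from left. Merged: [8, 9, 12, 16]
Compare 17 vs 20: take 17 from left. Merged: [8, 9, 12, 16, 17]
Compare 18 vs 20: take 18 from left. Merged: [8, 9, 12, 16, 17, 18]
Compare 21 vs 20: take 20 from right. Merged: [8, 9, 12, 16, 17, 18, 20]
Compare 21 vs 29: take 21 from left. Merged: [8, 9, 12, 16, 17, 18, 20, 21]
Compare 29 vs 29: take 29 from left. Merged: [8, 9, 12, 16, 17, 18, 20, 21, 29]
Append remaining from right: [29, 39]. Merged: [8, 9, 12, 16, 17, 18, 20, 21, 29, 29, 39]

Final merged array: [8, 9, 12, 16, 17, 18, 20, 21, 29, 29, 39]
Total comparisons: 9

The merged array is [8, 9, 12, 16, 17, 18, 20, 21, 29, 29, 39], requiring 9 comparisons. The merge step runs in O(n) time where n is the total number of elements.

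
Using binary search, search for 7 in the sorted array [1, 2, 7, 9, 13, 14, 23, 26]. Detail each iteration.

Binary search for 7 in [1, 2, 7, 9, 13, 14, 23, 26]:

lo=0, hi=7, mid=3, arr[mid]=9 -> 9 > 7, search left half
lo=0, hi=2, mid=1, arr[mid]=2 -> 2 < 7, search right half
lo=2, hi=2, mid=2, arr[mid]=7 -> Found target at index 2!

Binary search finds 7 at index 2 after 3 comparisons. The search repeatedly halves the search space by comparing with the middle element.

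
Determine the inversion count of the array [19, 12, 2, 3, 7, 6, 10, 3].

Finding inversions in [19, 12, 2, 3, 7, 6, 10, 3]:

(0, 1): arr[0]=19 > arr[1]=12
(0, 2): arr[0]=19 > arr[2]=2
(0, 3): arr[0]=19 > arr[3]=3
(0, 4): arr[0]=19 > arr[4]=7
(0, 5): arr[0]=19 > arr[5]=6
(0, 6): arr[0]=19 > arr[6]=10
(0, 7): arr[0]=19 > arr[7]=3
(1, 2): arr[1]=12 > arr[2]=2
(1, 3): arr[1]=12 > arr[3]=3
(1, 4): arr[1]=12 > arr[4]=7
(1, 5): arr[1]=12 > arr[5]=6
(1, 6): arr[1]=12 > arr[6]=10
(1, 7): arr[1]=12 > arr[7]=3
(4, 5): arr[4]=7 > arr[5]=6
(4, 7): arr[4]=7 > arr[7]=3
(5, 7): arr[5]=6 > arr[7]=3
(6, 7): arr[6]=10 > arr[7]=3

Total inversions: 17

The array has 17 inversion(s): (0,1), (0,2), (0,3), (0,4), (0,5), (0,6), (0,7), (1,2), (1,3), (1,4), (1,5), (1,6), (1,7), (4,5), (4,7), (5,7), (6,7). Each pair (i,j) satisfies i < j and arr[i] > arr[j].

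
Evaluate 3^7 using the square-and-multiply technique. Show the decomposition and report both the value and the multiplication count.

Computing 3^7 by squaring (build up from 3^1; each line after the first costs one multiplication):

3^1 = 3
3^2 = (3^1)^2 = 3^2 = 9
3^3 = 3 * 3^2 = 3 * 9 = 27
3^6 = (3^3)^2 = 27^2 = 729
3^7 = 3 * 3^6 = 3 * 729 = 2187

Result: 2187
Multiplications needed: 4 (4 lines after 3^1)

3^7 = 2187. Using exponentiation by squaring, this requires 4 multiplications. The key idea: if the exponent is even, square the half-power; if odd, multiply by the base once.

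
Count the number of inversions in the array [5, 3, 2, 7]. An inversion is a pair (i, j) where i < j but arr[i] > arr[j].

Finding inversions in [5, 3, 2, 7]:

(0, 1): arr[0]=5 > arr[1]=3
(0, 2): arr[0]=5 > arr[2]=2
(1, 2): arr[1]=3 > arr[2]=2

Total inversions: 3

The array has 3 inversion(s): (0,1), (0,2), (1,2). Each pair (i,j) satisfies i < j and arr[i] > arr[j].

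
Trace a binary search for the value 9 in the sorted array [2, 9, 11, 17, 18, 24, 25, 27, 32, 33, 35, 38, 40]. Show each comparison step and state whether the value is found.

Binary search for 9 in [2, 9, 11, 17, 18, 24, 25, 27, 32, 33, 35, 38, 40]:

lo=0, hi=12, mid=6, arr[mid]=25 -> 25 > 9, search left half
lo=0, hi=5, mid=2, arr[mid]=11 -> 11 > 9, search left half
lo=0, hi=1, mid=0, arr[mid]=2 -> 2 < 9, search right half
lo=1, hi=1, mid=1, arr[mid]=9 -> Found target at index 1!

Binary search finds 9 at index 1 after 4 comparisons. The search repeatedly halves the search space by comparing with the middle element.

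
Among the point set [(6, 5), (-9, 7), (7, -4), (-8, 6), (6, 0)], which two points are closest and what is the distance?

Computing all pairwise distances among 5 points:

d((6, 5), (-9, 7)) = 15.1327
d((6, 5), (7, -4)) = 9.0554
d((6, 5), (-8, 6)) = 14.0357
d((6, 5), (6, 0)) = 5.0
d((-9, 7), (7, -4)) = 19.4165
d((-9, 7), (-8, 6)) = 1.4142 <-- minimum
d((-9, 7), (6, 0)) = 16.5529
d((7, -4), (-8, 6)) = 18.0278
d((7, -4), (6, 0)) = 4.1231
d((-8, 6), (6, 0)) = 15.2315

Closest pair: (-9, 7) and (-8, 6) with distance 1.4142

The closest pair is (-9, 7) and (-8, 6) with Euclidean distance 1.4142. For 5 points, brute-force pairwise comparison is shown above. For large n, the divide-and-conquer algorithm (sort by x, recurse on halves, check the dividing strip) achieves O(n log n).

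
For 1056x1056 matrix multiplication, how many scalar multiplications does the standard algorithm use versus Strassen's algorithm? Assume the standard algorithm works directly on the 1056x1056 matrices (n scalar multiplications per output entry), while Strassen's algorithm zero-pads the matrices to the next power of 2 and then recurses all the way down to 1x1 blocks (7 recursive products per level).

Matrix multiplication for 1056x1056 matrices:

Strassen's algorithm requires power-of-2 dimensions. Pad 1056x1056 to 2048x2048 (next power of 2).

Standard algorithm: 1056^3 = 1177583616 multiplications
Strassen's algorithm: 7^(log2(2048)) = 7^11 = 1977326743 multiplications
Difference: 1177583616 - 1977326743 = -799743127 (Strassen uses MORE here due to padding overhead — for small or just-over-power-of-2 n, padding can outweigh the per-level savings)

Standard: 1177583616 multiplications (1056^3). Strassen: 1977326743 multiplications (7^11, after padding to 2048x2048). Strassen reduces 8 recursive multiplications to 7 at each level.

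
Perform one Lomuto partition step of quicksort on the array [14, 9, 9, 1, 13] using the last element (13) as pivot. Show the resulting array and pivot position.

Lomuto partition with pivot = 13:

Initial array: [14, 9, 9, 1, 13]

arr[0]=14 > 13: no swap
arr[1]=9 <= 13: swap with position 0, array becomes [9, 14, 9, 1, 13]
arr[2]=9 <= 13: swap with position 1, array becomes [9, 9, 14, 1, 13]
arr[3]=1 <= 13: swap with position 2, array becomes [9, 9, 1, 14, 13]

Place pivot at position 3: [9, 9, 1, 13, 14]
Pivot position: 3

After partitioning with pivot 13, the array becomes [9, 9, 1, 13, 14]. The pivot is placed at index 3. All elements to the left of the pivot are <= 13, and all elements to the right are > 13.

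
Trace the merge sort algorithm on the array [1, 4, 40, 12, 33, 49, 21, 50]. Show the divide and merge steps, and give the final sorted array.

Merge sort trace:

Split: [1, 4, 40, 12, 33, 49, 21, 50] -> [1, 4, 40, 12] and [33, 49, 21, 50]
  Split: [1, 4, 40, 12] -> [1, 4] and [40, 12]
    Split: [1, 4] -> [1] and [4]
    Merge: [1] + [4] -> [1, 4]
    Split: [40, 12] -> [40] and [12]
    Merge: [40] + [12] -> [12, 40]
  Merge: [1, 4] + [12, 40] -> [1, 4, 12, 40]
  Split: [33, 49, 21, 50] -> [33, 49] and [21, 50]
    Split: [33, 49] -> [33] and [49]
    Merge: [33] + [49] -> [33, 49]
    Split: [21, 50] -> [21] and [50]
    Merge: [21] + [50] -> [21, 50]
  Merge: [33, 49] + [21, 50] -> [21, 33, 49, 50]
Merge: [1, 4, 12, 40] + [21, 33, 49, 50] -> [1, 4, 12, 21, 33, 40, 49, 50]

Final sorted array: [1, 4, 12, 21, 33, 40, 49, 50]

The merge sort proceeds by recursively splitting the array and merging sorted halves.
After all merges, the sorted array is [1, 4, 12, 21, 33, 40, 49, 50].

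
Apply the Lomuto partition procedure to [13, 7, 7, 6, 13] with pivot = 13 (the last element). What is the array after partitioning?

Lomuto partition with pivot = 13:

Initial array: [13, 7, 7, 6, 13]

arr[0]=13 <= 13: swap with position 0, array becomes [13, 7, 7, 6, 13]
arr[1]=7 <= 13: swap with position 1, array becomes [13, 7, 7, 6, 13]
arr[2]=7 <= 13: swap with position 2, array becomes [13, 7, 7, 6, 13]
arr[3]=6 <= 13: swap with position 3, array becomes [13, 7, 7, 6, 13]

Place pivot at position 4: [13, 7, 7, 6, 13]
Pivot position: 4

After partitioning with pivot 13, the array becomes [13, 7, 7, 6, 13]. The pivot is placed at index 4. All elements to the left of the pivot are <= 13, and all elements to the right are > 13.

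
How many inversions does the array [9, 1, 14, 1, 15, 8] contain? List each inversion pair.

Finding inversions in [9, 1, 14, 1, 15, 8]:

(0, 1): arr[0]=9 > arr[1]=1
(0, 3): arr[0]=9 > arr[3]=1
(0, 5): arr[0]=9 > arr[5]=8
(2, 3): arr[2]=14 > arr[3]=1
(2, 5): arr[2]=14 > arr[5]=8
(4, 5): arr[4]=15 > arr[5]=8

Total inversions: 6

The array has 6 inversion(s): (0,1), (0,3), (0,5), (2,3), (2,5), (4,5). Each pair (i,j) satisfies i < j and arr[i] > arr[j].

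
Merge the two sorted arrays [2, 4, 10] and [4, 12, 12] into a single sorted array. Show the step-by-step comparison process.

Merging process:

Compare 2 vs 4: take 2 from left. Merged: [2]
Compare 4 vs 4: take 4 from left. Merged: [2, 4]
Compare 10 vs 4: take 4 from right. Merged: [2, 4, 4]
Compare 10 vs 12: take 10 from left. Merged: [2, 4, 4, 10]
Append remaining from right: [12, 12]. Merged: [2, 4, 4, 10, 12, 12]

Final merged array: [2, 4, 4, 10, 12, 12]
Total comparisons: 4

The merged array is [2, 4, 4, 10, 12, 12], requiring 4 comparisons. The merge step runs in O(n) time where n is the total number of elements.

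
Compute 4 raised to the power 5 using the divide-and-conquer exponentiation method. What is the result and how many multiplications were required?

Computing 4^5 by squaring (build up from 4^1; each line after the first costs one multiplication):

4^1 = 4
4^2 = (4^1)^2 = 4^2 = 16
4^4 = (4^2)^2 = 16^2 = 256
4^5 = 4 * 4^4 = 4 * 256 = 1024

Result: 1024
Multiplications needed: 3 (3 lines after 4^1)

4^5 = 1024. Using exponentiation by squaring, this requires 3 multiplications. The key idea: if the exponent is even, square the half-power; if odd, multiply by the base once.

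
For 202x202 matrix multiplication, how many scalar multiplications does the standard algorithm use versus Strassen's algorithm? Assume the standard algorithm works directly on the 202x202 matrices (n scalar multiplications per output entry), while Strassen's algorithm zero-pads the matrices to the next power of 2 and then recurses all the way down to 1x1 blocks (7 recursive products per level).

Matrix multiplication for 202x202 matrices:

Strassen's algorithm requires power-of-2 dimensions. Pad 202x202 to 256x256 (next power of 2).

Standard algorithm: 202^3 = 8242408 multiplications
Strassen's algorithm: 7^(log2(256)) = 7^8 = 5764801 multiplications
Savings: 8242408 - 5764801 = 2477607 multiplications

Standard: 8242408 multiplications (202^3). Strassen: 5764801 multiplications (7^8, after padding to 256x256). Strassen reduces 8 recursive multiplications to 7 at each level.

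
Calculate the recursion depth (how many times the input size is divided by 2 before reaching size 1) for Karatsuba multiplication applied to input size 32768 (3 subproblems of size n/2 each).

For divide and conquer with division factor 2:

Problem sizes at each level:
Level 0: 32768
Level 1: 16384
Level 2: 8192
Level 3: 4096
Level 4: 2048
Level 5: 1024
Level 6: 512
Level 7: 256
Level 8: 128
Level 9: 64
Level 10: 32
Level 11: 16
Level 12: 8
Level 13: 4
Level 14: 2
Level 15: 1

The root is level 0 and the size-1 base case is level 15 (the tree spans levels 0 through 15, i.e. 16 levels counting the root), so the depth is the number of divisions: log_2(32768) = 15

The recursion tree depth is log_2(32768) = 15. At each level, the problem size is divided by 2, so it takes 15 divisions to reduce to a base case of size 1. The algorithm makes 3 recursive calls at each level.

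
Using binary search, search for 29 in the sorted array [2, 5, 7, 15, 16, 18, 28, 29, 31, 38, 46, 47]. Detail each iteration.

Binary search for 29 in [2, 5, 7, 15, 16, 18, 28, 29, 31, 38, 46, 47]:

lo=0, hi=11, mid=5, arr[mid]=18 -> 18 < 29, search right half
lo=6, hi=11, mid=8, arr[mid]=31 -> 31 > 29, search left half
lo=6, hi=7, mid=6, arr[mid]=28 -> 28 < 29, search right half
lo=7, hi=7, mid=7, arr[mid]=29 -> Found target at index 7!

Binary search finds 29 at index 7 after 4 comparisons. The search repeatedly halves the search space by comparing with the middle element.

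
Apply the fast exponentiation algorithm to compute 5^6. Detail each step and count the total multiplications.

Computing 5^6 by squaring (build up from 5^1; each line after the first costs one multiplication):

5^1 = 5
5^2 = (5^1)^2 = 5^2 = 25
5^3 = 5 * 5^2 = 5 * 25 = 125
5^6 = (5^3)^2 = 125^2 = 15625

Result: 15625
Multiplications needed: 3 (3 lines after 5^1)

5^6 = 15625. Using exponentiation by squaring, this requires 3 multiplications. The key idea: if the exponent is even, square the half-power; if odd, multiply by the base once.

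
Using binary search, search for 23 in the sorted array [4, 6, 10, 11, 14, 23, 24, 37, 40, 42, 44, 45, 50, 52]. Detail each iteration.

Binary search for 23 in [4, 6, 10, 11, 14, 23, 24, 37, 40, 42, 44, 45, 50, 52]:

lo=0, hi=13, mid=6, arr[mid]=24 -> 24 > 23, search left half
lo=0, hi=5, mid=2, arr[mid]=10 -> 10 < 23, search right half
lo=3, hi=5, mid=4, arr[mid]=14 -> 14 < 23, search right half
lo=5, hi=5, mid=5, arr[mid]=23 -> Found target at index 5!

Binary search finds 23 at index 5 after 4 comparisons. The search repeatedly halves the search space by comparing with the middle element.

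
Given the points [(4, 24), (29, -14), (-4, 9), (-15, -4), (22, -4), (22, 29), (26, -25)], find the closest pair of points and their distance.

Computing all pairwise distances among 7 points:

d((4, 24), (29, -14)) = 45.4863
d((4, 24), (-4, 9)) = 17.0
d((4, 24), (-15, -4)) = 33.8378
d((4, 24), (22, -4)) = 33.2866
d((4, 24), (22, 29)) = 18.6815
d((4, 24), (26, -25)) = 53.7122
d((29, -14), (-4, 9)) = 40.2244
d((29, -14), (-15, -4)) = 45.1221
d((29, -14), (22, -4)) = 12.2066
d((29, -14), (22, 29)) = 43.566
d((29, -14), (26, -25)) = 11.4018 <-- minimum
d((-4, 9), (-15, -4)) = 17.0294
d((-4, 9), (22, -4)) = 29.0689
d((-4, 9), (22, 29)) = 32.8024
d((-4, 9), (26, -25)) = 45.3431
d((-15, -4), (22, -4)) = 37.0
d((-15, -4), (22, 29)) = 49.5782
d((-15, -4), (26, -25)) = 46.0652
d((22, -4), (22, 29)) = 33.0
d((22, -4), (26, -25)) = 21.3776
d((22, 29), (26, -25)) = 54.1479

Closest pair: (29, -14) and (26, -25) with distance 11.4018

The closest pair is (29, -14) and (26, -25) with Euclidean distance 11.4018. For 7 points, brute-force pairwise comparison is shown above. For large n, the divide-and-conquer algorithm (sort by x, recurse on halves, check the dividing strip) achieves O(n log n).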